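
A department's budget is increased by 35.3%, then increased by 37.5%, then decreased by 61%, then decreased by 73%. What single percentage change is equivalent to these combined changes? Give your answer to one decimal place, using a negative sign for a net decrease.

-80.4%

A 35.3% increase multiplies by 1.353.
Then a 37.5% increase: 1.353 × 1.375 = 1.860375.
Then a 61% decrease: 1.860375 × 0.39 = 0.72554625.
Then a 73% decrease: 0.72554625 × 0.27 = 0.1958974875.
Overall factor 0.1958974875, i.e. -80.4%.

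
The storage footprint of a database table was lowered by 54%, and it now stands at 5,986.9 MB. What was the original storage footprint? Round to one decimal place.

The overall multiplier applied was 0.46.
So the original storage footprint was 5,986.9 ÷ 0.46 = 13,015.0 MB.

13,015.0 MB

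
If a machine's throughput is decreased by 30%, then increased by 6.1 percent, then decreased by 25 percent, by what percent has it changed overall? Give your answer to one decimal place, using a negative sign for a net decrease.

-44.3%

A 30% decrease multiplies by 0.7.
Then a 6.1% increase: 0.7 × 1.061 = 0.7427.
Then a 25% decrease: 0.7427 × 0.75 = 0.557025.
Overall factor 0.557025, i.e. -44.3%.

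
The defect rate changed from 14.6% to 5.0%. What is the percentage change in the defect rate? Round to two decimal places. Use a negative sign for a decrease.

The change is 5.0 − 14.6 = -9.6 percentage points.
Relative to the original 14.6%, that is -9.6 ÷ 14.6 ≈ -65.75%.

-65.75%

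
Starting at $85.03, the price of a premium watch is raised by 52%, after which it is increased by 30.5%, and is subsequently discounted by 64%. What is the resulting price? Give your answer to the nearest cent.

After the 52% increase: $85.03 × 1.52 = $129.2456.
30.5% increase: $129.2456 × 1.305 = $168.665508.
After the 64% decrease: $168.665508 × 0.36 = $60.71958288 ≈ $60.72.

$60.72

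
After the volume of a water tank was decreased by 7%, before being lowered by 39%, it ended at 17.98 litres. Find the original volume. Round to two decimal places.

The overall multiplier applied was 0.93 × 0.61 = 0.5673.
So the original volume was 17.98 ÷ 0.5673 ≈ 31.69 litres.

31.69 litres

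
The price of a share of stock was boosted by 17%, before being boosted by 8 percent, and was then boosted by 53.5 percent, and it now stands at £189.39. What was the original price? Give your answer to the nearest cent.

Undoing the 53.5% increase: £189.39 ÷ 1.535 ≈ £123.381107.
Undoing the 8% increase: £123.381107 ÷ 1.08 ≈ £114.241766.
Undoing the 17% increase: £114.241766 ÷ 1.17 ≈ £97.64.

£97.64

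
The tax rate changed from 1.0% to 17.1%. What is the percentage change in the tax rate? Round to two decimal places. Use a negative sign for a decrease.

1610.00%

The change is 17.1 − 1.0 = 16.1 percentage points.
Relative to the original 1.0%, that is 16.1 ÷ 1.0 = 1610.00%.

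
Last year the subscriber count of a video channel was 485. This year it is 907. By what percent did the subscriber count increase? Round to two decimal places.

Change: 907 − 485 = 422.
Relative to the original: 422 ÷ 485 ≈ 87.01%.
So the subscriber count increased by 87.01%.

87.01%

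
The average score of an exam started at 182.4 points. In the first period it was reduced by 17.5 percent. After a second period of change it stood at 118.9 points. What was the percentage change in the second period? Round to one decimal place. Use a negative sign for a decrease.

After the first period: 182.4 × 0.825 = 150.48.
Second-period multiplier: 118.9 ÷ 150.48 ≈ 0.79014.
That is a change of -21.0%.

-21.0%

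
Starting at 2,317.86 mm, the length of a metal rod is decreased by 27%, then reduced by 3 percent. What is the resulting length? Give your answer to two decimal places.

After the 27% decrease: 2,317.86 × 0.73 = 1692.0378.
3% decrease: 1692.0378 × 0.97 = 1641.276666 ≈ 1,641.28.

1,641.28 mm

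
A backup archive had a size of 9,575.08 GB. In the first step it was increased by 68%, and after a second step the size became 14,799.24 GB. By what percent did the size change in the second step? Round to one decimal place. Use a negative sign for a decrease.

After the first step: 9,575.08 × 1.68 = 16086.1344.
Second-step multiplier: 14,799.24 ÷ 16086.1344 ≈ 0.92.
That is a change of -8.0%.

-8.0%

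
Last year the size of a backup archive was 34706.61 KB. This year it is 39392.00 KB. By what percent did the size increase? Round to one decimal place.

13.5%

Change: 39392.00 − 34706.61 = 4685.39.
Relative to the original: 4685.39 ÷ 34706.61 ≈ 13.5%.
So the size increased by 13.5%.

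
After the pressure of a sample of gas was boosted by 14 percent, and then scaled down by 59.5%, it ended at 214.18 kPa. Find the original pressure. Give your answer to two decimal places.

The overall multiplier applied was 1.14 × 0.405 = 0.4617.
So the original pressure was 214.18 ÷ 0.4617 ≈ 463.89 kPa.

463.89 kPa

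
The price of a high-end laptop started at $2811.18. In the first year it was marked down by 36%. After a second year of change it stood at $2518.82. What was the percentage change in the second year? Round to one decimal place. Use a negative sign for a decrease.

40.0%

After the first year: $2811.18 × 0.64 = $1799.1552.
Second-year multiplier: $2518.82 ÷ $1799.1552 ≈ 1.4.
That is a change of 40.0%.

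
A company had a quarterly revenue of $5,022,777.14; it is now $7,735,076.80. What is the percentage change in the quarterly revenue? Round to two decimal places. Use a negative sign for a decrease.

54.00%

Change: $7,735,076.80 − $5,022,777.14 = $2,712,299.66.
Relative to the original: $2,712,299.66 ÷ $5,022,777.14 ≈ 54.00%.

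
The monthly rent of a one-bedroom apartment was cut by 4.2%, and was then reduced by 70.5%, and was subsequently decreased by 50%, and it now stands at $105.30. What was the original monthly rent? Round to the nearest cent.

Undoing the 50% decrease: $105.30 ÷ 0.5 = $210.6.
Undoing the 70.5% decrease: $210.6 ÷ 0.295 ≈ $713.898305.
Undoing the 4.2% decrease: $713.898305 ÷ 0.958 ≈ $745.20.

$745.20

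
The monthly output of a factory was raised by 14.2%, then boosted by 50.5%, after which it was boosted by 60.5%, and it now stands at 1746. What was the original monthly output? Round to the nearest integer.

Undoing the 60.5% increase: 1746 ÷ 1.605 ≈ 1087.850467.
Undoing the 50.5% increase: 1087.850467 ÷ 1.505 ≈ 722.824231.
Undoing the 14.2% increase: 722.824231 ÷ 1.142 ≈ 633.

633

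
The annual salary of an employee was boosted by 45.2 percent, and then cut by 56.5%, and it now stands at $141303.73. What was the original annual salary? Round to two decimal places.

$223716.36

Undoing the 56.5% decrease: $141303.73 ÷ 0.435 ≈ $324836.16092.
Undoing the 45.2% increase: $324836.16092 ÷ 1.452 ≈ $223716.36.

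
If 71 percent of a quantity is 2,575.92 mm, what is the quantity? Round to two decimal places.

3,628.06 mm

2,575.92 mm ÷ 0.71 ≈ 3,628.06 mm.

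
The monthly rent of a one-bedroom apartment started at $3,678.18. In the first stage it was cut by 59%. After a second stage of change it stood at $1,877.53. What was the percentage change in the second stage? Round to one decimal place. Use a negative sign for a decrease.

24.5%

After the first stage: $3,678.18 × 0.41 = $1508.0538.
Second-stage multiplier: $1,877.53 ÷ $1508.0538 ≈ 1.245.
That is a change of 24.5%.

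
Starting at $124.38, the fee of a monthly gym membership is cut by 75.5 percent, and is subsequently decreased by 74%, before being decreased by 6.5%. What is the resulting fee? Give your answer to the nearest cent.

$7.41

Each change multiplies by a factor: 0.245 × 0.26 × 0.935 = 0.0595595.
$124.38 × 0.0595595 = $7.40801061 ≈ $7.41.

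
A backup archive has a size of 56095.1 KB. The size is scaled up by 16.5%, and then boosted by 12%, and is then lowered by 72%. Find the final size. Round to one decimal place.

16.5% increase: 56095.1 × 1.165 = 65350.7915.
Apply the 12% increase: 65350.7915 × 1.12 = 73192.88648.
Apply the 72% decrease: 73192.88648 × 0.28 = 20494.0082144 ≈ 20494.0.

20494.0 KB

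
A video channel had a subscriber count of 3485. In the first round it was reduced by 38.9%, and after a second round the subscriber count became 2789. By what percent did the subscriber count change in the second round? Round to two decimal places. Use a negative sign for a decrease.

After the first round: 3485 × 0.611 = 2129.335.
Second-round multiplier: 2789 ÷ 2129.335 ≈ 1.309799.
That is a change of 30.98%.

30.98%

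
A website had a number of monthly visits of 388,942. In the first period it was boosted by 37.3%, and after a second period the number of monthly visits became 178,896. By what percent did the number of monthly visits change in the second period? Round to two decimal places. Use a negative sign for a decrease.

-66.50%

After the first period: 388,942 × 1.373 = 534017.366.
Second-period multiplier: 178,896 ÷ 534017.366 ≈ 0.335.
That is a change of -66.50%.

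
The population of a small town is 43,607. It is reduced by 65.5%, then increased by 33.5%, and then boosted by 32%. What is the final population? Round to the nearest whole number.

After the 65.5% decrease: 43,607 × 0.345 = 15044.415.
33.5% increase: 15044.415 × 1.335 = 20084.294025.
After the 32% increase: 20084.294025 × 1.32 = 26511.268113 ≈ 26,511.

26,511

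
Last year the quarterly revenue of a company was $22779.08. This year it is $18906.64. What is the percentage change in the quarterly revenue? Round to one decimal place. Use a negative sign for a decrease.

Change: $18906.64 − $22779.08 = -$3872.44.
Relative to the original: -$3872.44 ÷ $22779.08 ≈ -17.0%.

-17.0%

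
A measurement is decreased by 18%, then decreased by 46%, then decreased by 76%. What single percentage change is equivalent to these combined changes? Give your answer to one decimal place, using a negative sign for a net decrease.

-89.4%

An 18% decrease multiplies by 0.82.
Then a 46% decrease: 0.82 × 0.54 = 0.4428.
Then a 76% decrease: 0.4428 × 0.24 = 0.106272.
Overall factor 0.106272, i.e. -89.4%.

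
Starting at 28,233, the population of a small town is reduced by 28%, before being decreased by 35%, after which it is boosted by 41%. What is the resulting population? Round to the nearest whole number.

18,630

Each change multiplies by a factor: 0.72 × 0.65 × 1.41 = 0.65988.
28,233 × 0.65988 = 18630.39204 ≈ 18,630.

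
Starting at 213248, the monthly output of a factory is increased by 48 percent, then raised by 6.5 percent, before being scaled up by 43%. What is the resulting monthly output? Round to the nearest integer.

Apply the 48% increase: 213248 × 1.48 = 315607.04.
6.5% increase: 315607.04 × 1.065 = 336121.4976.
Apply the 43% increase: 336121.4976 × 1.43 = 480653.741568 ≈ 480654.

480654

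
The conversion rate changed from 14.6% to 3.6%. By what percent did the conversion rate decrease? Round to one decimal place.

The change is 3.6 − 14.6 = -11.0 percentage points.
Relative to the original 14.6%, that is -11.0 ÷ 14.6 ≈ -75.3%.
So the conversion rate fell by 75.3%.

75.3%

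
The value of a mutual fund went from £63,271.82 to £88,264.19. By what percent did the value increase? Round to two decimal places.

39.50%

Change: £88,264.19 − £63,271.82 = £24,992.37.
Relative to the original: £24,992.37 ÷ £63,271.82 ≈ 39.50%.
So the value increased by 39.50%.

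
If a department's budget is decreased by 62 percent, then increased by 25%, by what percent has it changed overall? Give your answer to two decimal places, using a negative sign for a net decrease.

-52.50%

The combined multiplier is 0.38 × 1.25 = 0.475.
That corresponds to a decrease of 52.50%.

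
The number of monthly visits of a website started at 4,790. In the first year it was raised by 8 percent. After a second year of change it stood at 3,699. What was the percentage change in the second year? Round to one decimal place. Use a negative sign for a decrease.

-28.5%

After the first year: 4,790 × 1.08 = 5173.2.
Second-year multiplier: 3,699 ÷ 5173.2 ≈ 0.71503.
That is a change of -28.5%.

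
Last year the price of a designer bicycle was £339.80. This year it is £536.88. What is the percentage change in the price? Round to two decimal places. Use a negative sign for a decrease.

Change: £536.88 − £339.80 = £197.08.
Relative to the original: £197.08 ÷ £339.80 ≈ 58.00%.

58.00%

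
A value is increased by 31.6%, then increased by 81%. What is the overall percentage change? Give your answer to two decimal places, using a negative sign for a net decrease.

A 31.6% increase multiplies by 1.316.
Then an 81% increase: 1.316 × 1.81 = 2.38196.
Overall factor 2.38196, i.e. 138.20%.

138.20%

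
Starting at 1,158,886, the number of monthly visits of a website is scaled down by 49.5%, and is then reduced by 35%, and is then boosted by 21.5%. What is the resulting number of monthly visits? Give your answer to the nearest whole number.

Each change multiplies by a factor: 0.505 × 0.65 × 1.215 = 0.39882375.
1,158,886 × 0.39882375 = 462191.2603425 ≈ 462,191.

462,191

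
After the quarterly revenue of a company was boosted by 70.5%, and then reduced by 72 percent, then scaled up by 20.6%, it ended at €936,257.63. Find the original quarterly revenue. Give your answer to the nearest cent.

Undoing the 20.6% increase: €936,257.63 ÷ 1.206 ≈ €776333.026534.
Undoing the 72% decrease: €776333.026534 ÷ 0.28 ≈ €2772617.951907.
Undoing the 70.5% increase: €2772617.951907 ÷ 1.705 ≈ €1,626,168.89.

€1,626,168.89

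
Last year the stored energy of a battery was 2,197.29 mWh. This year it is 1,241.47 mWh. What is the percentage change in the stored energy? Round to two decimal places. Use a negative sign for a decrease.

-43.50%

Change: 1,241.47 − 2,197.29 = -955.82.
Relative to the original: -955.82 ÷ 2,197.29 ≈ -43.50%.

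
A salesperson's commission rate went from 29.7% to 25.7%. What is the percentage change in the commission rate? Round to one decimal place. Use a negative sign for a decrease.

The change is 25.7 − 29.7 = -4.0 percentage points.
Relative to the original 29.7%, that is -4.0 ÷ 29.7 ≈ -13.5%.

-13.5%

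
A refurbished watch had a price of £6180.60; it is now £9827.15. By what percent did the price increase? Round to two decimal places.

Change: £9827.15 − £6180.60 = £3646.55.
Relative to the original: £3646.55 ÷ £6180.60 ≈ 59.00%.
So the price increased by 59.00%.

59.00%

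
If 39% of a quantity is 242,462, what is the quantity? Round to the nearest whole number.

242,462 ÷ 0.39 ≈ 621,697.

621,697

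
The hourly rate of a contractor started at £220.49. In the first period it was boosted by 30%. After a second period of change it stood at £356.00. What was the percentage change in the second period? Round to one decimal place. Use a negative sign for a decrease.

24.2%

After the first period: £220.49 × 1.3 = £286.637.
Second-period multiplier: £356.00 ÷ £286.637 ≈ 1.24199.
That is a change of 24.2%.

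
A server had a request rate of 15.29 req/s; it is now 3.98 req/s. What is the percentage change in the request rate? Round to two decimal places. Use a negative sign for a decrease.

Change: 3.98 − 15.29 = -11.31.
Relative to the original: -11.31 ÷ 15.29 ≈ -73.97%.

-73.97%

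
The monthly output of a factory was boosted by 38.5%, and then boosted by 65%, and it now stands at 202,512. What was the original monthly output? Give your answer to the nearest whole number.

88,617

Undoing the 65% increase: 202,512 ÷ 1.65 ≈ 122734.545455.
Undoing the 38.5% increase: 122734.545455 ÷ 1.385 ≈ 88,617.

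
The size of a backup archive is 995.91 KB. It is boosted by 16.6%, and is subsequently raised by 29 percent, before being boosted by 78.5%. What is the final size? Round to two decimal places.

16.6% increase: 995.91 × 1.166 = 1161.23106.
29% increase: 1161.23106 × 1.29 = 1497.9880674.
78.5% increase: 1497.9880674 × 1.785 = 2673.908700309 ≈ 2673.91.

2673.91 KB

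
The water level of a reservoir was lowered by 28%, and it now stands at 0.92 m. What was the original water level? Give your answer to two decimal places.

1.28 m

The overall multiplier applied was 0.72.
So the original water level was 0.92 ÷ 0.72 ≈ 1.28 m.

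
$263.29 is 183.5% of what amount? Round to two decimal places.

$263.29 ÷ 1.835 ≈ $143.48.

$143.48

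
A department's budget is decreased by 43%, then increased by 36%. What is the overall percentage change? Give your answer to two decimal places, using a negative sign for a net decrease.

-22.48%

The combined multiplier is 0.57 × 1.36 = 0.7752.
That corresponds to a decrease of 22.48%.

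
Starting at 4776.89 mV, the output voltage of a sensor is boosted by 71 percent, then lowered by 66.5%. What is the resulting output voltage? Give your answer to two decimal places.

71% increase: 4776.89 × 1.71 = 8168.4819.
Apply the 66.5% decrease: 8168.4819 × 0.335 = 2736.4414365 ≈ 2736.44.

2736.44 mV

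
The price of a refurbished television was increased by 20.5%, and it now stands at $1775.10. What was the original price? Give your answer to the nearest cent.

The overall multiplier applied was 1.205.
So the original price was $1775.10 ÷ 1.205 ≈ $1473.11.

$1473.11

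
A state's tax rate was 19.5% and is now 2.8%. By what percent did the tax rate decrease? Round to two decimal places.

The change is 2.8 − 19.5 = -16.7 percentage points.
Relative to the original 19.5%, that is -16.7 ÷ 19.5 ≈ -85.64%.
So the tax rate fell by 85.64%.

85.64%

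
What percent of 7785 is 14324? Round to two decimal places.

14324 ÷ 7785 ≈ 183.99%.

183.99%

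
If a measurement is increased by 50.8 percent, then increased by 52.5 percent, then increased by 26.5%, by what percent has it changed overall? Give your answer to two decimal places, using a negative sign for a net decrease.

190.91%

The combined multiplier is 1.508 × 1.525 × 1.265 = 2.9091205.
That corresponds to an increase of 190.91%.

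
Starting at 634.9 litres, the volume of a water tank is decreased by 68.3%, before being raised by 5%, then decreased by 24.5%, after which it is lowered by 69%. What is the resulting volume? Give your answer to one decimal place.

Each change multiplies by a factor: 0.317 × 1.05 × 0.755 × 0.31 = 0.0779035425.
634.9 × 0.0779035425 = 49.46095913325 ≈ 49.5.

49.5 litres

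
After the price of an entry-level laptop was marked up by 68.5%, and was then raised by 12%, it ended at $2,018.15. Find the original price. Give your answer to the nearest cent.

Undoing the 12% increase: $2,018.15 ÷ 1.12 ≈ $1801.919643.
Undoing the 68.5% increase: $1801.919643 ÷ 1.685 ≈ $1,069.39.

$1,069.39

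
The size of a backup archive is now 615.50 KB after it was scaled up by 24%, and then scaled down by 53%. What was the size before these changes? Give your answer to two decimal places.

The overall multiplier applied was 1.24 × 0.47 = 0.5828.
So the original size was 615.50 ÷ 0.5828 ≈ 1056.11 KB.

1056.11 KB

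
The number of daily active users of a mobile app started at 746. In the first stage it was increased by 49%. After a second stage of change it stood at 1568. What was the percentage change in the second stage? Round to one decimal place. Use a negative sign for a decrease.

41.1%

After the first stage: 746 × 1.49 = 1111.54.
Second-stage multiplier: 1568 ÷ 1111.54 ≈ 1.41066.
That is a change of 41.1%.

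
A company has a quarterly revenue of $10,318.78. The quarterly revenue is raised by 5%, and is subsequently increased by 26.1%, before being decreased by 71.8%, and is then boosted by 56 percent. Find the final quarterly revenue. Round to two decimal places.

$6,010.44

Apply the 5% increase: $10,318.78 × 1.05 = $10834.719.
26.1% increase: $10834.719 × 1.261 = $13662.580659.
After the 71.8% decrease: $13662.580659 × 0.282 = $3852.847745838.
Apply the 56% increase: $3852.847745838 × 1.56 = $6010.44248350728 ≈ $6,010.44.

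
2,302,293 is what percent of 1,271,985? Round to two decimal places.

181.00%

2,302,293 ÷ 1,271,985 ≈ 181.00%.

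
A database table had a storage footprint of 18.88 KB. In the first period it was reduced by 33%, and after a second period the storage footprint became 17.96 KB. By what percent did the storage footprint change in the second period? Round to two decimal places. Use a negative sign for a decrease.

41.98%

After the first period: 18.88 × 0.67 = 12.6496.
Second-period multiplier: 17.96 ÷ 12.6496 ≈ 1.419808.
That is a change of 41.98%.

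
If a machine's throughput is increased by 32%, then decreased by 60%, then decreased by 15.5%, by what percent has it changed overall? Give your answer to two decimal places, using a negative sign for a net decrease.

The combined multiplier is 1.32 × 0.4 × 0.845 = 0.44616.
That corresponds to a decrease of 55.38%.

-55.38%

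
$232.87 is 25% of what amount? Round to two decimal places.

$232.87 ÷ 0.25 = $931.48.

$931.48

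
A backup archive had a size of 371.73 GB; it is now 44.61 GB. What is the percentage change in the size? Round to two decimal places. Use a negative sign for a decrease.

Change: 44.61 − 371.73 = -327.12.
Relative to the original: -327.12 ÷ 371.73 ≈ -88.00%.

-88.00%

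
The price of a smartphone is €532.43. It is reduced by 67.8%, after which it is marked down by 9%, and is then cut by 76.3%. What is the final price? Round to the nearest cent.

Each change multiplies by a factor: 0.322 × 0.91 × 0.237 = 0.06944574.
€532.43 × 0.06944574 = €36.9749953482 ≈ €36.97.

€36.97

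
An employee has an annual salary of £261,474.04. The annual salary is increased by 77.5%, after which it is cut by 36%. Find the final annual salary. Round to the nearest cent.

£297,034.51

Each change multiplies by a factor: 1.775 × 0.64 = 1.136.
£261,474.04 × 1.136 = £297034.50944 ≈ £297,034.51.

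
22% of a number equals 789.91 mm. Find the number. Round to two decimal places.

3590.50 mm

789.91 mm ÷ 0.22 = 3590.50 mm.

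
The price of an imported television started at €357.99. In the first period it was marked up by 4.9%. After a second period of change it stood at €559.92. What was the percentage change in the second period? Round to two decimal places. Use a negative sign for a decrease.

After the first period: €357.99 × 1.049 = €375.53151.
Second-period multiplier: €559.92 ÷ €375.53151 ≈ 1.491007.
That is a change of 49.10%.

49.10%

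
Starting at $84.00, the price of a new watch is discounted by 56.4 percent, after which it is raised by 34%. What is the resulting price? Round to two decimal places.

After the 56.4% decrease: $84.00 × 0.436 = $36.624.
34% increase: $36.624 × 1.34 = $49.07616 ≈ $49.08.

$49.08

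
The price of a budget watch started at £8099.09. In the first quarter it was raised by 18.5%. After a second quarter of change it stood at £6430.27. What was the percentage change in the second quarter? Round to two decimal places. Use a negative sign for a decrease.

-33.00%

After the first quarter: £8099.09 × 1.185 = £9597.42165.
Second-quarter multiplier: £6430.27 ÷ £9597.42165 ≈ 0.67.
That is a change of -33.00%.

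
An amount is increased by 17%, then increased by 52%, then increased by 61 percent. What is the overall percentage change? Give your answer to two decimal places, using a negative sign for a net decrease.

186.32%

The combined multiplier is 1.17 × 1.52 × 1.61 = 2.863224.
That corresponds to an increase of 186.32%.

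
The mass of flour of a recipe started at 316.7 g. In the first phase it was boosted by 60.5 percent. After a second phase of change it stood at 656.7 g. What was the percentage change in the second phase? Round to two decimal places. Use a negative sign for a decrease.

After the first phase: 316.7 × 1.605 = 508.3035.
Second-phase multiplier: 656.7 ÷ 508.3035 ≈ 1.291945.
That is a change of 29.19%.

29.19%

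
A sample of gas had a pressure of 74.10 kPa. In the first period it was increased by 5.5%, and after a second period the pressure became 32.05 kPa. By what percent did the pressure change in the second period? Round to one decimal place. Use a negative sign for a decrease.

After the first period: 74.10 × 1.055 = 78.1755.
Second-period multiplier: 32.05 ÷ 78.1755 ≈ 0.40997.
That is a change of -59.0%.

-59.0%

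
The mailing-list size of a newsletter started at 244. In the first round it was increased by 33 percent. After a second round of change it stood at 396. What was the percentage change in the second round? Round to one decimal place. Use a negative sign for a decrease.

After the first round: 244 × 1.33 = 324.52.
Second-round multiplier: 396 ÷ 324.52 ≈ 1.22026.
That is a change of 22.0%.

22.0%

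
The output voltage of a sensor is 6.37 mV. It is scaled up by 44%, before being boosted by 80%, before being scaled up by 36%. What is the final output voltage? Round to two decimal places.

22.46 mV

44% increase: 6.37 × 1.44 = 9.1728.
Apply the 80% increase: 9.1728 × 1.8 = 16.51104.
After the 36% increase: 16.51104 × 1.36 = 22.4550144 ≈ 22.46.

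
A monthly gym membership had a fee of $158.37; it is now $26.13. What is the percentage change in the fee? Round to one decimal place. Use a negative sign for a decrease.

-83.5%

Change: $26.13 − $158.37 = -$132.24.
Relative to the original: -$132.24 ÷ $158.37 ≈ -83.5%.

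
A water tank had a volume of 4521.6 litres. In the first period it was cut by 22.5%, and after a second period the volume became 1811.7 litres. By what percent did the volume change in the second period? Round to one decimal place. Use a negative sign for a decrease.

-48.3%

After the first period: 4521.6 × 0.775 = 3504.24.
Second-period multiplier: 1811.7 ÷ 3504.24 ≈ 0.517.
That is a change of -48.3%.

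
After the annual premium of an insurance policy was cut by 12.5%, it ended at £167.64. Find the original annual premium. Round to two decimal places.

£191.59

The overall multiplier applied was 0.875.
So the original annual premium was £167.64 ÷ 0.875 ≈ £191.59.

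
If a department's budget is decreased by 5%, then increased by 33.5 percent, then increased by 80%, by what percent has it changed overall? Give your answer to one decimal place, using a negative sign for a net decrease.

The combined multiplier is 0.95 × 1.335 × 1.8 = 2.28285.
That corresponds to an increase of 128.3%.

128.3%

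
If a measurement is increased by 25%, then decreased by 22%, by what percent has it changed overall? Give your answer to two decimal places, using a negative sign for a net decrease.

-2.50%

A 25% increase multiplies by 1.25.
Then a 22% decrease: 1.25 × 0.78 = 0.975.
Overall factor 0.975, i.e. -2.50%.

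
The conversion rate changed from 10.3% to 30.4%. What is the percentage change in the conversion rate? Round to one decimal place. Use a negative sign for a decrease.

195.1%

The change is 30.4 − 10.3 = 20.1 percentage points.
Relative to the original 10.3%, that is 20.1 ÷ 10.3 ≈ 195.1%.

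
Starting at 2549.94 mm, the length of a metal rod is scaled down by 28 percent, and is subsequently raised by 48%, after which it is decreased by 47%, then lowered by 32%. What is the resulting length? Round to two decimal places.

Apply the 28% decrease: 2549.94 × 0.72 = 1835.9568.
48% increase: 1835.9568 × 1.48 = 2717.216064.
Apply the 47% decrease: 2717.216064 × 0.53 = 1440.12451392.
After the 32% decrease: 1440.12451392 × 0.68 = 979.2846694656 ≈ 979.28.

979.28 mm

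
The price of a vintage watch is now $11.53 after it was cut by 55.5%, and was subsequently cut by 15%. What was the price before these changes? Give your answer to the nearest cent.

The overall multiplier applied was 0.445 × 0.85 = 0.37825.
So the original price was $11.53 ÷ 0.37825 ≈ $30.48.

$30.48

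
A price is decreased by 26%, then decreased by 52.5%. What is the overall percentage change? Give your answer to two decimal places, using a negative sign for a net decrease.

The combined multiplier is 0.74 × 0.475 = 0.3515.
That corresponds to a decrease of 64.85%.

-64.85%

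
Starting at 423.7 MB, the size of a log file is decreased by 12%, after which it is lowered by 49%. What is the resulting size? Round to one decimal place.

190.2 MB

After the 12% decrease: 423.7 × 0.88 = 372.856.
After the 49% decrease: 372.856 × 0.51 = 190.15656 ≈ 190.2.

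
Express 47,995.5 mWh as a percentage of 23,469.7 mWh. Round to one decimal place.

204.5%

47,995.5 mWh ÷ 23,469.7 mWh ≈ 204.5%.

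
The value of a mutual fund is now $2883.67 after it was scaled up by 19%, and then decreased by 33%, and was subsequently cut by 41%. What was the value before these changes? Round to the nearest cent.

$6130.16

Undoing the 41% decrease: $2883.67 ÷ 0.59 ≈ $4887.576271.
Undoing the 33% decrease: $4887.576271 ÷ 0.67 ≈ $7294.889957.
Undoing the 19% increase: $7294.889957 ÷ 1.19 ≈ $6130.16.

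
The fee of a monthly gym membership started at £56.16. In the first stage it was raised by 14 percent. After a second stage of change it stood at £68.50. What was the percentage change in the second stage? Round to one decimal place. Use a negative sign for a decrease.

After the first stage: £56.16 × 1.14 = £64.0224.
Second-stage multiplier: £68.50 ÷ £64.0224 ≈ 1.06994.
That is a change of 7.0%.

7.0%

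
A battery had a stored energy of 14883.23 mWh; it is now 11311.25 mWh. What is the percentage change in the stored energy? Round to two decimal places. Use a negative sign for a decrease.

-24.00%

Change: 11311.25 − 14883.23 = -3571.98.
Relative to the original: -3571.98 ÷ 14883.23 ≈ -24.00%.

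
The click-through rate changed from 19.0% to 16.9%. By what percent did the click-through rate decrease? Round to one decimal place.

The change is 16.9 − 19.0 = -2.1 percentage points.
Relative to the original 19.0%, that is -2.1 ÷ 19.0 ≈ -11.1%.
So the click-through rate fell by 11.1%.

11.1%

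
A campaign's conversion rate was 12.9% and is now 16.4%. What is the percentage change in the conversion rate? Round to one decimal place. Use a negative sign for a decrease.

27.1%

The change is 16.4 − 12.9 = 3.5 percentage points.
Relative to the original 12.9%, that is 3.5 ÷ 12.9 ≈ 27.1%.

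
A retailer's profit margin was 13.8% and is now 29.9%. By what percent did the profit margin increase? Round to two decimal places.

116.67%

The change is 29.9 − 13.8 = 16.1 percentage points.
Relative to the original 13.8%, that is 16.1 ÷ 13.8 ≈ 116.67%.
So the profit margin rose by 116.67%.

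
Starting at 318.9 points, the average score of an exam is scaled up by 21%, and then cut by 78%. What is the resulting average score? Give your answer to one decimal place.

Each change multiplies by a factor: 1.21 × 0.22 = 0.2662.
318.9 × 0.2662 = 84.89118 ≈ 84.9.

84.9 points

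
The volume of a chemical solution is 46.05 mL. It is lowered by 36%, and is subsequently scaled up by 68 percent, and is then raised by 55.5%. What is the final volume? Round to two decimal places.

76.99 mL

Each change multiplies by a factor: 0.64 × 1.68 × 1.555 = 1.671936.
46.05 × 1.671936 = 76.9926528 ≈ 76.99.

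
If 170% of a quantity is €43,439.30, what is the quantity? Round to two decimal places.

€25,552.53

€43,439.30 ÷ 1.7 ≈ €25,552.53.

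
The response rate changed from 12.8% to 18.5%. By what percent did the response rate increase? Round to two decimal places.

The change is 18.5 − 12.8 = 5.7 percentage points.
Relative to the original 12.8%, that is 5.7 ÷ 12.8 ≈ 44.53%.
So the response rate rose by 44.53%.

44.53%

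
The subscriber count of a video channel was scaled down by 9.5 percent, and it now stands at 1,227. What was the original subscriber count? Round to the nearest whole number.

The overall multiplier applied was 0.905.
So the original subscriber count was 1,227 ÷ 0.905 ≈ 1,356.

1,356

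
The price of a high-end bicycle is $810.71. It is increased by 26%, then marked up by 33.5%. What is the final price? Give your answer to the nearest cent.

Each change multiplies by a factor: 1.26 × 1.335 = 1.6821.
$810.71 × 1.6821 = $1363.695291 ≈ $1363.70.

$1363.70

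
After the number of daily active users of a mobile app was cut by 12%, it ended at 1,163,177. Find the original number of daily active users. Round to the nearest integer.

The overall multiplier applied was 0.88.
So the original number of daily active users was 1,163,177 ÷ 0.88 ≈ 1,321,792.

1,321,792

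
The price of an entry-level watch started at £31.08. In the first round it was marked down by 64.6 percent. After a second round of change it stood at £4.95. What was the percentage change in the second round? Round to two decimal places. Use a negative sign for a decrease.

-55.01%

After the first round: £31.08 × 0.354 = £11.00232.
Second-round multiplier: £4.95 ÷ £11.00232 ≈ 0.449905.
That is a change of -55.01%.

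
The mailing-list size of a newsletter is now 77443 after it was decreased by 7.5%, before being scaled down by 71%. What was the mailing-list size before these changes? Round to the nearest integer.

288697

Undoing the 71% decrease: 77443 ÷ 0.29 ≈ 267044.827586.
Undoing the 7.5% decrease: 267044.827586 ÷ 0.925 ≈ 288697.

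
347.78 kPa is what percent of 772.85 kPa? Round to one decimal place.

347.78 kPa ÷ 772.85 kPa ≈ 45.0%.

45.0%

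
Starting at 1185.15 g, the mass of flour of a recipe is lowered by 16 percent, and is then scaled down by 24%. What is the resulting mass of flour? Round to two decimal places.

756.60 g

16% decrease: 1185.15 × 0.84 = 995.526.
24% decrease: 995.526 × 0.76 = 756.59976 ≈ 756.60.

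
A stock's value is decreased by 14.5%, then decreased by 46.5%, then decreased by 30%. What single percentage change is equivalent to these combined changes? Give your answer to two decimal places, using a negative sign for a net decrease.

-67.98%

A 14.5% decrease multiplies by 0.855.
Then a 46.5% decrease: 0.855 × 0.535 = 0.457425.
Then a 30% decrease: 0.457425 × 0.7 = 0.3201975.
Overall factor 0.3201975, i.e. -67.98%.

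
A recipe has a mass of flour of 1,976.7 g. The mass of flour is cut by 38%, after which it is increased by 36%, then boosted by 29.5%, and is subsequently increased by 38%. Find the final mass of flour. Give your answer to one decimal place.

2,978.7 g

Each change multiplies by a factor: 0.62 × 1.36 × 1.295 × 1.38 = 1.50688272.
1,976.7 × 1.50688272 = 2978.655072624 ≈ 2,978.7.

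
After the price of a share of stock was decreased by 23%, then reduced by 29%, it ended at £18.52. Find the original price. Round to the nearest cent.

£33.88

Undoing the 29% decrease: £18.52 ÷ 0.71 ≈ £26.084507.
Undoing the 23% decrease: £26.084507 ÷ 0.77 ≈ £33.88.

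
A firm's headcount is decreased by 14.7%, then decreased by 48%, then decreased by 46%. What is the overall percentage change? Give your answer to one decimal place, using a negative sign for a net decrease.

-76.0%

The combined multiplier is 0.853 × 0.52 × 0.54 = 0.2395224.
That corresponds to a decrease of 76.0%.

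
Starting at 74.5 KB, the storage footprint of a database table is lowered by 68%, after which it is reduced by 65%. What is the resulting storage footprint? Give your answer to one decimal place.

8.3 KB

68% decrease: 74.5 × 0.32 = 23.84.
After the 65% decrease: 23.84 × 0.35 = 8.344 ≈ 8.3.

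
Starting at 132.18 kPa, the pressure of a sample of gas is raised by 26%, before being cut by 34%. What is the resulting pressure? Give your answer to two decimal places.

26% increase: 132.18 × 1.26 = 166.5468.
Apply the 34% decrease: 166.5468 × 0.66 = 109.920888 ≈ 109.92.

109.92 kPa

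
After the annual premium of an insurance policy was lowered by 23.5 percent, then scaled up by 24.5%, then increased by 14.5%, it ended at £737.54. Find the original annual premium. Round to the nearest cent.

The overall multiplier applied was 0.765 × 1.245 × 1.145 = 1.090526625.
So the original annual premium was £737.54 ÷ 1.090526625 ≈ £676.32.

£676.32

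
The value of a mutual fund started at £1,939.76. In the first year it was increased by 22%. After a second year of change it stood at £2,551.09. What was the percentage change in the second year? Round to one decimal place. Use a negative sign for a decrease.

7.8%

After the first year: £1,939.76 × 1.22 = £2366.5072.
Second-year multiplier: £2,551.09 ÷ £2366.5072 ≈ 1.078.
That is a change of 7.8%.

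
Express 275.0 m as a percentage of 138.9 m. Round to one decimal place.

198.0%

275.0 m ÷ 138.9 m ≈ 198.0%.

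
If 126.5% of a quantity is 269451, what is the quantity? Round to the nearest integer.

269451 ÷ 1.265 ≈ 213005.

213005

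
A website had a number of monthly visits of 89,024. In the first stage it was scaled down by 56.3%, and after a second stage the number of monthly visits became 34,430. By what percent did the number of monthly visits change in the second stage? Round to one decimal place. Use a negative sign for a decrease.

-11.5%

After the first stage: 89,024 × 0.437 = 38903.488.
Second-stage multiplier: 34,430 ÷ 38903.488 ≈ 0.88501.
That is a change of -11.5%.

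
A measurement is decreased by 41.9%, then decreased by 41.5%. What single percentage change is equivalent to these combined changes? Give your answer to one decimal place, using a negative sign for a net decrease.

-66.0%

The combined multiplier is 0.581 × 0.585 = 0.339885.
That corresponds to a decrease of 66.0%.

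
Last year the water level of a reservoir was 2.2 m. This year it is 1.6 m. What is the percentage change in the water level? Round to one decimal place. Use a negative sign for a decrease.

-27.3%

Change: 1.6 − 2.2 = -0.6.
Relative to the original: -0.6 ÷ 2.2 ≈ -27.3%.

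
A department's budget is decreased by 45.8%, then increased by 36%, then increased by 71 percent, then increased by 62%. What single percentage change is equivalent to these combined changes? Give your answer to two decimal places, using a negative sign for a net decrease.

The combined multiplier is 0.542 × 1.36 × 1.71 × 1.62 = 2.041969824.
That corresponds to an increase of 104.20%.

104.20%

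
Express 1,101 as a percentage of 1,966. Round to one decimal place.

1,101 ÷ 1,966 ≈ 56.0%.

56.0%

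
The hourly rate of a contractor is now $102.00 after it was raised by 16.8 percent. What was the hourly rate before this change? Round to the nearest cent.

The overall multiplier applied was 1.168.
So the original hourly rate was $102.00 ÷ 1.168 ≈ $87.33.

$87.33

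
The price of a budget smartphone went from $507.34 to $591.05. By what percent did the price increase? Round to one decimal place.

Change: $591.05 − $507.34 = $83.71.
Relative to the original: $83.71 ÷ $507.34 ≈ 16.5%.
So the price increased by 16.5%.

16.5%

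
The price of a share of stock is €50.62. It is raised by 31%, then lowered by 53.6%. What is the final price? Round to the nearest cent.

€30.77

Each change multiplies by a factor: 1.31 × 0.464 = 0.60784.
€50.62 × 0.60784 = €30.7688608 ≈ €30.77.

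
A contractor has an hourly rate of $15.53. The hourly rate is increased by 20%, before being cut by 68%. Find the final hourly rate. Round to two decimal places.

20% increase: $15.53 × 1.2 = $18.636.
68% decrease: $18.636 × 0.32 = $5.96352 ≈ $5.96.

$5.96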